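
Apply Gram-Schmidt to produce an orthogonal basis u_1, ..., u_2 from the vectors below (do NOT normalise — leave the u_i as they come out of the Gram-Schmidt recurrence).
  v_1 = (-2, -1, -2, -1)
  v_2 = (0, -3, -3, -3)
Orthogonal basis:
  u_1 = (-2, -1, -2, -1)
  u_2 = (12/5, -9/5, -3/5, -9/5)

Apply the Gram-Schmidt recurrence
  u_1 = v_1
  u_i = v_i − Σ_{j<i} ((v_i · u_j) / (u_j · u_j)) · u_j.

Step by step this gives:
  u_1 = (-2, -1, -2, -1)
  u_2 = (12/5, -9/5, -3/5, -9/5)

Orthogonality check:
  u_2 · u_1 = 0 (should be 0)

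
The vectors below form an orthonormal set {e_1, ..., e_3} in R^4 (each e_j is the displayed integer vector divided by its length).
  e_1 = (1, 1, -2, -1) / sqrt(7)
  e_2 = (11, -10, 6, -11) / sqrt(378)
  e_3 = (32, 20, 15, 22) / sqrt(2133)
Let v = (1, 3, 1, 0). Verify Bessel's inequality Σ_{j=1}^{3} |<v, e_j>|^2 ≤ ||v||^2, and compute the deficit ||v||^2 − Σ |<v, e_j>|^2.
Σ |<v, e_j>|^2 = 1009/158; ||v||^2 = 11; deficit = 729/158

Write each e_j = u_j / sqrt(<u_j, u_j>) where u_j is the displayed integer vector. Then <v, e_j> = <v, u_j> / sqrt(<u_j, u_j>), so |<v, e_j>|^2 = <v, u_j>^2 / <u_j, u_j>.
Coefficients: <v, e_1> = 2/sqrt(7), <v, e_2> = -13/sqrt(378), <v, e_3> = 107/sqrt(2133).
Square and sum: Σ |<v, e_j>|^2 = 1009/158.
Compute ||v||^2 = v·v = 11.
Deficit = 11 − 1009/158 = 729/158 ≥ 0, confirming Bessel's inequality. (The deficit equals ||v − Σ <v,e_j> e_j||^2, the squared distance from v to span{e_j}.)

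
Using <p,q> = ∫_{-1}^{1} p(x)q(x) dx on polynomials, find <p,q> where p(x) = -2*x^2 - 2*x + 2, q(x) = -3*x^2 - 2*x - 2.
<p,q> = -64/15

Expand the product: p(x)·q(x) = 6*x^4 + 10*x^3 + 2*x^2 - 4.
∫_{-1}^{1} of each monomial x^k gives [2/(k+1) if k even, 0 if k odd]. Integrating term-by-term (or equivalently evaluating the antiderivative F(x) = 6*x^5/5 + 5*x^4/2 + 2*x^3/3 - 4*x at the endpoints):
  F(1) − F(−1) = 11/30 − (139/30) = -64/15.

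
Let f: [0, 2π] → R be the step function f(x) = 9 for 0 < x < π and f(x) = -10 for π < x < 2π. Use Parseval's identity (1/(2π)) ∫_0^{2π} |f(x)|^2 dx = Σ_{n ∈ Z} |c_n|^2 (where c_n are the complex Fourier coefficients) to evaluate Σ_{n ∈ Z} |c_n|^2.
Σ |c_n|^2 = 181/2

Parseval equates the L^2 energy of f (normalised by 1/(2π)) with the ℓ^2 sum of its Fourier coefficients: (1/(2π)) ∫_0^{2π} |f|^2 = Σ |c_n|^2.
Compute the left side: (1/(2π)) [∫_0^π 9^2 dx + ∫_π^{2π} (-10)^2 dx] = (1/(2π)) · (81π + 100π) = (81 + 100)/2 = 181/2.
So Σ_{n ∈ Z} |c_n|^2 = 181/2.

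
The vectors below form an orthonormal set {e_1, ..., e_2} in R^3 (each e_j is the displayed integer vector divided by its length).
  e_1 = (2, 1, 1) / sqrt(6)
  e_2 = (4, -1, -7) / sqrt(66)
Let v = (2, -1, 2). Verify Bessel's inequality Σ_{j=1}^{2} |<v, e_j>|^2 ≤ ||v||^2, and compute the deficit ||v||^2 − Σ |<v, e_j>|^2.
Σ |<v, e_j>|^2 = 50/11; ||v||^2 = 9; deficit = 49/11

Write each e_j = u_j / sqrt(<u_j, u_j>) where u_j is the displayed integer vector. Then <v, e_j> = <v, u_j> / sqrt(<u_j, u_j>), so |<v, e_j>|^2 = <v, u_j>^2 / <u_j, u_j>.
Coefficients: <v, e_1> = 5/sqrt(6), <v, e_2> = -5/sqrt(66).
Square and sum: Σ |<v, e_j>|^2 = 50/11.
Compute ||v||^2 = v·v = 9.
Deficit = 9 − 50/11 = 49/11 ≥ 0, confirming Bessel's inequality. (The deficit equals ||v − Σ <v,e_j> e_j||^2, the squared distance from v to span{e_j}.)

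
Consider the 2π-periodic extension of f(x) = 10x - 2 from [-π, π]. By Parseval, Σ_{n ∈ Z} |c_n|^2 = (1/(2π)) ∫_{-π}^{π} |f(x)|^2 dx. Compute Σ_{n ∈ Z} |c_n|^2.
Σ |c_n|^2 = 100π^2/3 + 4

Expand and integrate term by term over [-π, π]:
  ∫ (10x)^2 dx = 100·(2π^3/3); ∫ 2·10·(-2)·x dx = 0 (odd integrand); ∫ (-2)^2 dx = 4·2π.
So (1/(2π)) ∫_{-π}^{π} (10x - 2)^2 dx = 100π^2/3 + 4 = 100π^2/3 + 4.
Parseval ⇒ Σ |c_n|^2 = 100π^2/3 + 4.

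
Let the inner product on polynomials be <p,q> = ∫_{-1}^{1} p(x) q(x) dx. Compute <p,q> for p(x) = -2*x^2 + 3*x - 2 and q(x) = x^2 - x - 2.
<p,q> = 98/15

Expand the product: p(x)·q(x) = -2*x^4 + 5*x^3 - x^2 - 4*x + 4.
∫_{-1}^{1} of each monomial x^k gives [2/(k+1) if k even, 0 if k odd]. Integrating term-by-term (or equivalently evaluating the antiderivative F(x) = -2*x^5/5 + 5*x^4/4 - x^3/3 - 2*x^2 + 4*x at the endpoints):
  F(1) − F(−1) = 151/60 − (-241/60) = 98/15.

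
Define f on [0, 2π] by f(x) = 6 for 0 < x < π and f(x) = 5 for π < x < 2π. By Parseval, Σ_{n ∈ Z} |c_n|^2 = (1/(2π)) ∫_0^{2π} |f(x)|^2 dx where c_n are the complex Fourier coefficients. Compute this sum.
Σ |c_n|^2 = 61/2

Parseval equates the L^2 energy of f (normalised by 1/(2π)) with the ℓ^2 sum of its Fourier coefficients: (1/(2π)) ∫_0^{2π} |f|^2 = Σ |c_n|^2.
Compute the left side: (1/(2π)) [∫_0^π 6^2 dx + ∫_π^{2π} 5^2 dx] = (1/(2π)) · (36π + 25π) = (36 + 25)/2 = 61/2.
So Σ_{n ∈ Z} |c_n|^2 = 61/2.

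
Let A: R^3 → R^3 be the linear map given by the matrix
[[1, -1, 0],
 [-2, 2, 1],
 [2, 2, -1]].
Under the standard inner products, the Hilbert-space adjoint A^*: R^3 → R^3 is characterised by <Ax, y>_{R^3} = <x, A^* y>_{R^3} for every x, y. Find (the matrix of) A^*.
A^* = A^T =
[[1, -2, 2],
 [-1, 2, 2],
 [0, 1, -1]]

For real matrices with standard dot products, the defining identity <Ax, y> = <x, A^* y> gives (Ax)^T y = x^T (A^*) y, i.e. x^T A^T y = x^T (A^*) y. Since this holds for all x, y, we must have A^* = A^T. Therefore
A^* =
[[1, -2, 2],
 [-1, 2, 2],
 [0, 1, -1]].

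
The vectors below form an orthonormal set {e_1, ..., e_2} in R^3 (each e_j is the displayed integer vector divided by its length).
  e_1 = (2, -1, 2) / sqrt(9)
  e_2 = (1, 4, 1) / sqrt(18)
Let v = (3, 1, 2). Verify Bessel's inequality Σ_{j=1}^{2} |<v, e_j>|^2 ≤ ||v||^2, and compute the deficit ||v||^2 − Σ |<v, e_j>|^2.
Σ |<v, e_j>|^2 = 27/2; ||v||^2 = 14; deficit = 1/2

Write each e_j = u_j / sqrt(<u_j, u_j>) where u_j is the displayed integer vector. Then <v, e_j> = <v, u_j> / sqrt(<u_j, u_j>), so |<v, e_j>|^2 = <v, u_j>^2 / <u_j, u_j>.
Coefficients: <v, e_1> = 9/sqrt(9), <v, e_2> = 9/sqrt(18).
Square and sum: Σ |<v, e_j>|^2 = 27/2.
Compute ||v||^2 = v·v = 14.
Deficit = 14 − 27/2 = 1/2 ≥ 0, confirming Bessel's inequality. (The deficit equals ||v − Σ <v,e_j> e_j||^2, the squared distance from v to span{e_j}.)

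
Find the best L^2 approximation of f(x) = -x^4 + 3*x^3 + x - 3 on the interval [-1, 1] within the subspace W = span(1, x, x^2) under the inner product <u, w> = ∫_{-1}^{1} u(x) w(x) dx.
g(x) = -6*x^2/7 + 14*x/5 - 102/35

The best approximation g ∈ W is the orthogonal projection of f onto W. Writing g = a_0 + a_1 x + a_2 x^2, the coefficients solve the normal equations G · a = b where
  G_{ij} = <φ_i, φ_j> and b_i = <f, φ_i>, with φ_0 = 1, φ_1 = x, φ_2 = x^2.
G =
  [2, 0, 2/3]
  [0, 2/3, 0]
  [2/3, 0, 2/5],
b = (-32/5, 28/15, -16/7).
Solving gives a_0 = -102/35, a_1 = 14/5, a_2 = -6/7, so
  g(x) = -6*x^2/7 + 14*x/5 - 102/35.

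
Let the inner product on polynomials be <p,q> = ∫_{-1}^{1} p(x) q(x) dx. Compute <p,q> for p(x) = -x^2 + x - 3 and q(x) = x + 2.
<p,q> = -38/3

Expand the product: p(x)·q(x) = -x^3 - x^2 - x - 6.
∫_{-1}^{1} of each monomial x^k gives [2/(k+1) if k even, 0 if k odd]. Integrating term-by-term (or equivalently evaluating the antiderivative F(x) = -x^4/4 - x^3/3 - x^2/2 - 6*x at the endpoints):
  F(1) − F(−1) = -85/12 − (67/12) = -38/3.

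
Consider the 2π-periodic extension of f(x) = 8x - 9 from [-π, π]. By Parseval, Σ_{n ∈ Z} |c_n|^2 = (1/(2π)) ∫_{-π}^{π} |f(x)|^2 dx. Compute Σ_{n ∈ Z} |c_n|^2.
Σ |c_n|^2 = 64π^2/3 + 81

Expand and integrate term by term over [-π, π]:
  ∫ (8x)^2 dx = 64·(2π^3/3); ∫ 2·8·(-9)·x dx = 0 (odd integrand); ∫ (-9)^2 dx = 81·2π.
So (1/(2π)) ∫_{-π}^{π} (8x - 9)^2 dx = 64π^2/3 + 81 = 64π^2/3 + 81.
Parseval ⇒ Σ |c_n|^2 = 64π^2/3 + 81.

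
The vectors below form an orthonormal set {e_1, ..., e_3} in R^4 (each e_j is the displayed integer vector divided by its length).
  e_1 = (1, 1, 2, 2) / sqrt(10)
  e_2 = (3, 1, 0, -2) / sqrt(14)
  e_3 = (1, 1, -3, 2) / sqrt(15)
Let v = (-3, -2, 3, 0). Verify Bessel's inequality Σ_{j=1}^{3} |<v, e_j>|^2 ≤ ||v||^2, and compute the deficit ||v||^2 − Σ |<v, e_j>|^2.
Σ |<v, e_j>|^2 = 458/21; ||v||^2 = 22; deficit = 4/21

Write each e_j = u_j / sqrt(<u_j, u_j>) where u_j is the displayed integer vector. Then <v, e_j> = <v, u_j> / sqrt(<u_j, u_j>), so |<v, e_j>|^2 = <v, u_j>^2 / <u_j, u_j>.
Coefficients: <v, e_1> = 1/sqrt(10), <v, e_2> = -11/sqrt(14), <v, e_3> = -14/sqrt(15).
Square and sum: Σ |<v, e_j>|^2 = 458/21.
Compute ||v||^2 = v·v = 22.
Deficit = 22 − 458/21 = 4/21 ≥ 0, confirming Bessel's inequality. (The deficit equals ||v − Σ <v,e_j> e_j||^2, the squared distance from v to span{e_j}.)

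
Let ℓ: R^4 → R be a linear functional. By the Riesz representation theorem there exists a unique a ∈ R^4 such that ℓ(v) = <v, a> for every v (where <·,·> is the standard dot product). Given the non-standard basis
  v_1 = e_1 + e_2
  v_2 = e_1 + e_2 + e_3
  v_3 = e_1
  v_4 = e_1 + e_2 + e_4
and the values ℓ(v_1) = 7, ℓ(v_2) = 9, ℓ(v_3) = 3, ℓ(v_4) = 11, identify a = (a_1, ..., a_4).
a = (3, 4, 2, 4)

Write a = (a_1, ..., a_4) in the standard basis. For each basis vector v_i, ℓ(v_i) = <v_i, a> is a linear equation in the a_j's. Collect the n equations into a matrix system V a = ℓ, where row i of V is v_i (expressed in the standard basis). Since V is invertible (lower-triangular with 1s on the diagonal, up to permutation), solve by back-substitution:
  V =
[[1, 1, 0, 0],
 [1, 1, 1, 0],
 [1, 0, 0, 0],
 [1, 1, 0, 1]]
  V a = (7, 9, 3, 11)
Solving gives a = (3, 4, 2, 4).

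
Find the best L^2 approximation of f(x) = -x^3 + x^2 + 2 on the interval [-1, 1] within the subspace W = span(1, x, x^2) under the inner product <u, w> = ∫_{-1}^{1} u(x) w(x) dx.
g(x) = x^2 - 3*x/5 + 2

The best approximation g ∈ W is the orthogonal projection of f onto W. Writing g = a_0 + a_1 x + a_2 x^2, the coefficients solve the normal equations G · a = b where
  G_{ij} = <φ_i, φ_j> and b_i = <f, φ_i>, with φ_0 = 1, φ_1 = x, φ_2 = x^2.
G =
  [2, 0, 2/3]
  [0, 2/3, 0]
  [2/3, 0, 2/5],
b = (14/3, -2/5, 26/15).
Solving gives a_0 = 2, a_1 = -3/5, a_2 = 1, so
  g(x) = x^2 - 3*x/5 + 2.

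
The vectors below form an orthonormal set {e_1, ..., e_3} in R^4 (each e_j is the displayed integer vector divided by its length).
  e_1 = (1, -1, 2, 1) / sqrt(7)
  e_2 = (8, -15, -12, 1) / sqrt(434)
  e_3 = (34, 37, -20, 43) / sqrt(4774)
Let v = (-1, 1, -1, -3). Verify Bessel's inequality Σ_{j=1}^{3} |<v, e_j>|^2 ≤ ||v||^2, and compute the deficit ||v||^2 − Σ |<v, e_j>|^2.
Σ |<v, e_j>|^2 = 755/77; ||v||^2 = 12; deficit = 169/77

Write each e_j = u_j / sqrt(<u_j, u_j>) where u_j is the displayed integer vector. Then <v, e_j> = <v, u_j> / sqrt(<u_j, u_j>), so |<v, e_j>|^2 = <v, u_j>^2 / <u_j, u_j>.
Coefficients: <v, e_1> = -7/sqrt(7), <v, e_2> = -14/sqrt(434), <v, e_3> = -106/sqrt(4774).
Square and sum: Σ |<v, e_j>|^2 = 755/77.
Compute ||v||^2 = v·v = 12.
Deficit = 12 − 755/77 = 169/77 ≥ 0, confirming Bessel's inequality. (The deficit equals ||v − Σ <v,e_j> e_j||^2, the squared distance from v to span{e_j}.)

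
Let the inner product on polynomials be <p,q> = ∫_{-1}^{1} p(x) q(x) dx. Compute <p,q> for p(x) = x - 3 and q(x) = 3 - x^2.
<p,q> = -16

Expand the product: p(x)·q(x) = -x^3 + 3*x^2 + 3*x - 9.
∫_{-1}^{1} of each monomial x^k gives [2/(k+1) if k even, 0 if k odd]. Integrating term-by-term (or equivalently evaluating the antiderivative F(x) = -x^4/4 + x^3 + 3*x^2/2 - 9*x at the endpoints):
  F(1) − F(−1) = -27/4 − (37/4) = -16.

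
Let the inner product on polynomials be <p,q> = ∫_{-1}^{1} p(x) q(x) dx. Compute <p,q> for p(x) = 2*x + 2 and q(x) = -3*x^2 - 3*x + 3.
<p,q> = 4

Expand the product: p(x)·q(x) = -6*x^3 - 12*x^2 + 6.
∫_{-1}^{1} of each monomial x^k gives [2/(k+1) if k even, 0 if k odd]. Integrating term-by-term (or equivalently evaluating the antiderivative F(x) = -3*x^4/2 - 4*x^3 + 6*x at the endpoints):
  F(1) − F(−1) = 1/2 − (-7/2) = 4.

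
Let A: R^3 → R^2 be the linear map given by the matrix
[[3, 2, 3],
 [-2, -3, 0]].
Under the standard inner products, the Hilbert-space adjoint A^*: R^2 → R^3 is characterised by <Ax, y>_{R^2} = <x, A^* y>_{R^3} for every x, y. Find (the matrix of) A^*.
A^* = A^T =
[[3, -2],
 [2, -3],
 [3, 0]]

For real matrices with standard dot products, the defining identity <Ax, y> = <x, A^* y> gives (Ax)^T y = x^T (A^*) y, i.e. x^T A^T y = x^T (A^*) y. Since this holds for all x, y, we must have A^* = A^T. Therefore
A^* =
[[3, -2],
 [2, -3],
 [3, 0]].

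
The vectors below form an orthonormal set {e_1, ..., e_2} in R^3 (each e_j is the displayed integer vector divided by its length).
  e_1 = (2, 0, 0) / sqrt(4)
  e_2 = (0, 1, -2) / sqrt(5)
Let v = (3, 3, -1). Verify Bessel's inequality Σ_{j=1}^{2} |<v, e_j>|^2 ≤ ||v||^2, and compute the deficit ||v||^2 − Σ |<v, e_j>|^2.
Σ |<v, e_j>|^2 = 14; ||v||^2 = 19; deficit = 5

Write each e_j = u_j / sqrt(<u_j, u_j>) where u_j is the displayed integer vector. Then <v, e_j> = <v, u_j> / sqrt(<u_j, u_j>), so |<v, e_j>|^2 = <v, u_j>^2 / <u_j, u_j>.
Coefficients: <v, e_1> = 6/sqrt(4), <v, e_2> = 5/sqrt(5).
Square and sum: Σ |<v, e_j>|^2 = 14.
Compute ||v||^2 = v·v = 19.
Deficit = 19 − 14 = 5 ≥ 0, confirming Bessel's inequality. (The deficit equals ||v − Σ <v,e_j> e_j||^2, the squared distance from v to span{e_j}.)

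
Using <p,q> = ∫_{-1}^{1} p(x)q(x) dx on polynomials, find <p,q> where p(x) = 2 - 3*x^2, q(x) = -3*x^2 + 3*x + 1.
<p,q> = 8/5

Expand the product: p(x)·q(x) = 9*x^4 - 9*x^3 - 9*x^2 + 6*x + 2.
∫_{-1}^{1} of each monomial x^k gives [2/(k+1) if k even, 0 if k odd]. Integrating term-by-term (or equivalently evaluating the antiderivative F(x) = 9*x^5/5 - 9*x^4/4 - 3*x^3 + 3*x^2 + 2*x at the endpoints):
  F(1) − F(−1) = 31/20 − (-1/20) = 8/5.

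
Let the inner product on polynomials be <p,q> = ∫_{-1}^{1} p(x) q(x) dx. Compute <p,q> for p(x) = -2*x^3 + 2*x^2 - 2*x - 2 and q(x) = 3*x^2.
<p,q> = -8/5

Expand the product: p(x)·q(x) = -6*x^5 + 6*x^4 - 6*x^3 - 6*x^2.
∫_{-1}^{1} of each monomial x^k gives [2/(k+1) if k even, 0 if k odd]. Integrating term-by-term (or equivalently evaluating the antiderivative F(x) = -x^6 + 6*x^5/5 - 3*x^4/2 - 2*x^3 at the endpoints):
  F(1) − F(−1) = -33/10 − (-17/10) = -8/5.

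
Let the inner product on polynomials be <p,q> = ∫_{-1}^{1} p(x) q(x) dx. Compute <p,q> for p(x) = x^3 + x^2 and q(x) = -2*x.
<p,q> = -4/5

Expand the product: p(x)·q(x) = -2*x^4 - 2*x^3.
∫_{-1}^{1} of each monomial x^k gives [2/(k+1) if k even, 0 if k odd]. Integrating term-by-term (or equivalently evaluating the antiderivative F(x) = -2*x^5/5 - x^4/2 at the endpoints):
  F(1) − F(−1) = -9/10 − (-1/10) = -4/5.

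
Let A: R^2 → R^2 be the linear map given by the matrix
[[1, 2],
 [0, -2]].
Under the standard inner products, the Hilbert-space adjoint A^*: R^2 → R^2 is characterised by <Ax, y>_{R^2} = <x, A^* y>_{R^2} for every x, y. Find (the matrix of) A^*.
A^* = A^T =
[[1, 0],
 [2, -2]]

For real matrices with standard dot products, the defining identity <Ax, y> = <x, A^* y> gives (Ax)^T y = x^T (A^*) y, i.e. x^T A^T y = x^T (A^*) y. Since this holds for all x, y, we must have A^* = A^T. Therefore
A^* =
[[1, 0],
 [2, -2]].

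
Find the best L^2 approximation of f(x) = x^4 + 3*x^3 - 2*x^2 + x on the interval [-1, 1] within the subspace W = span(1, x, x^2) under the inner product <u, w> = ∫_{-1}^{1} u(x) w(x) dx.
g(x) = -8*x^2/7 + 14*x/5 - 3/35

The best approximation g ∈ W is the orthogonal projection of f onto W. Writing g = a_0 + a_1 x + a_2 x^2, the coefficients solve the normal equations G · a = b where
  G_{ij} = <φ_i, φ_j> and b_i = <f, φ_i>, with φ_0 = 1, φ_1 = x, φ_2 = x^2.
G =
  [2, 0, 2/3]
  [0, 2/3, 0]
  [2/3, 0, 2/5],
b = (-14/15, 28/15, -18/35).
Solving gives a_0 = -3/35, a_1 = 14/5, a_2 = -8/7, so
  g(x) = -8*x^2/7 + 14*x/5 - 3/35.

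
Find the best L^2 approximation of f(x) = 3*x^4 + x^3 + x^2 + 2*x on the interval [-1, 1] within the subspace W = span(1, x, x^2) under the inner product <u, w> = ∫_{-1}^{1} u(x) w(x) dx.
g(x) = 25*x^2/7 + 13*x/5 - 9/35

The best approximation g ∈ W is the orthogonal projection of f onto W. Writing g = a_0 + a_1 x + a_2 x^2, the coefficients solve the normal equations G · a = b where
  G_{ij} = <φ_i, φ_j> and b_i = <f, φ_i>, with φ_0 = 1, φ_1 = x, φ_2 = x^2.
G =
  [2, 0, 2/3]
  [0, 2/3, 0]
  [2/3, 0, 2/5],
b = (28/15, 26/15, 44/35).
Solving gives a_0 = -9/35, a_1 = 13/5, a_2 = 25/7, so
  g(x) = 25*x^2/7 + 13*x/5 - 9/35.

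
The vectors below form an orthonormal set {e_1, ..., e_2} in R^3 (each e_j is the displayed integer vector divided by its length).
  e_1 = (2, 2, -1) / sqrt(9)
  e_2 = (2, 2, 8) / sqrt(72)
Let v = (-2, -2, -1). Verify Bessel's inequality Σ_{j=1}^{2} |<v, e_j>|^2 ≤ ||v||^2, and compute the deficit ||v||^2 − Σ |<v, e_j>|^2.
Σ |<v, e_j>|^2 = 9; ||v||^2 = 9; deficit = 0

Write each e_j = u_j / sqrt(<u_j, u_j>) where u_j is the displayed integer vector. Then <v, e_j> = <v, u_j> / sqrt(<u_j, u_j>), so |<v, e_j>|^2 = <v, u_j>^2 / <u_j, u_j>.
Coefficients: <v, e_1> = -7/sqrt(9), <v, e_2> = -16/sqrt(72).
Square and sum: Σ |<v, e_j>|^2 = 9.
Compute ||v||^2 = v·v = 9.
Deficit = 9 − 9 = 0 ≥ 0, confirming Bessel's inequality. (The deficit equals ||v − Σ <v,e_j> e_j||^2, the squared distance from v to span{e_j}.)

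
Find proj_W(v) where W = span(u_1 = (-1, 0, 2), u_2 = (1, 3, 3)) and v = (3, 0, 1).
proj_W(v) = (6/5, 3/2, 1/10)

Set up U = [u_1 | ... | u_2] ∈ R^(3×2). The projector onto W = col(U) is P = U (U^T U)^(-1) U^T.
Compute U^T U =
  [5, 5]
  [5, 19],
and U^T v = (-1, 6).
Solve U^T U · c = U^T v for the coefficients: c = (-7/10, 1/2). The projection is proj_W(v) = U c.
Check: (v - proj_W(v)) · u_1 = 0  (should be 0).
Check: (v - proj_W(v)) · u_2 = 0  (should be 0).
Result: proj_W(v) = (6/5, 3/2, 1/10).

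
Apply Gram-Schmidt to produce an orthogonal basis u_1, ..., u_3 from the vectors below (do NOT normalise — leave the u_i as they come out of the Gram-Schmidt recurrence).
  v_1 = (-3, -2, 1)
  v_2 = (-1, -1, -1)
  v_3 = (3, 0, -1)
Orthogonal basis:
  u_1 = (-3, -2, 1)
  u_2 = (-1/7, -3/7, -9/7)
  u_3 = (12/13, -16/13, 4/13)

Apply the Gram-Schmidt recurrence
  u_1 = v_1
  u_i = v_i − Σ_{j<i} ((v_i · u_j) / (u_j · u_j)) · u_j.

Step by step this gives:
  u_1 = (-3, -2, 1)
  u_2 = (-1/7, -3/7, -9/7)
  u_3 = (12/13, -16/13, 4/13)

Orthogonality check:
  u_2 · u_1 = 0 (should be 0)
  u_3 · u_1 = 0 (should be 0)
  u_3 · u_2 = 0 (should be 0)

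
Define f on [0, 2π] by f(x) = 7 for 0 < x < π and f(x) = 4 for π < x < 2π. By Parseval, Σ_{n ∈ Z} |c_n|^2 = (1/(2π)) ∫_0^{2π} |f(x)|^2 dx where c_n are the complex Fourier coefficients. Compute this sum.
Σ |c_n|^2 = 65/2

Parseval equates the L^2 energy of f (normalised by 1/(2π)) with the ℓ^2 sum of its Fourier coefficients: (1/(2π)) ∫_0^{2π} |f|^2 = Σ |c_n|^2.
Compute the left side: (1/(2π)) [∫_0^π 7^2 dx + ∫_π^{2π} 4^2 dx] = (1/(2π)) · (49π + 16π) = (49 + 16)/2 = 65/2.
So Σ_{n ∈ Z} |c_n|^2 = 65/2.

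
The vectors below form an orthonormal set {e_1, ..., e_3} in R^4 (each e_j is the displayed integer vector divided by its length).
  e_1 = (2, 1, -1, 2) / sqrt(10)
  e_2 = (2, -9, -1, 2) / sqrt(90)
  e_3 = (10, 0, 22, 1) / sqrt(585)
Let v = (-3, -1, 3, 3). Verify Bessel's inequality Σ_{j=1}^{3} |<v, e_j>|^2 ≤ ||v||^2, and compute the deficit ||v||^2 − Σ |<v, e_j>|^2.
Σ |<v, e_j>|^2 = 23/5; ||v||^2 = 28; deficit = 117/5

Write each e_j = u_j / sqrt(<u_j, u_j>) where u_j is the displayed integer vector. Then <v, e_j> = <v, u_j> / sqrt(<u_j, u_j>), so |<v, e_j>|^2 = <v, u_j>^2 / <u_j, u_j>.
Coefficients: <v, e_1> = -4/sqrt(10), <v, e_2> = 6/sqrt(90), <v, e_3> = 39/sqrt(585).
Square and sum: Σ |<v, e_j>|^2 = 23/5.
Compute ||v||^2 = v·v = 28.
Deficit = 28 − 23/5 = 117/5 ≥ 0, confirming Bessel's inequality. (The deficit equals ||v − Σ <v,e_j> e_j||^2, the squared distance from v to span{e_j}.)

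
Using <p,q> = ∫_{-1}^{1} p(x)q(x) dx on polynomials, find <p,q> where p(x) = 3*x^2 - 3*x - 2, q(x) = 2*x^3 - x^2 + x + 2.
<p,q> = -124/15

Expand the product: p(x)·q(x) = 6*x^5 - 9*x^4 + 2*x^3 + 5*x^2 - 8*x - 4.
∫_{-1}^{1} of each monomial x^k gives [2/(k+1) if k even, 0 if k odd]. Integrating term-by-term (or equivalently evaluating the antiderivative F(x) = x^6 - 9*x^5/5 + x^4/2 + 5*x^3/3 - 4*x^2 - 4*x at the endpoints):
  F(1) − F(−1) = -199/30 − (49/30) = -124/15.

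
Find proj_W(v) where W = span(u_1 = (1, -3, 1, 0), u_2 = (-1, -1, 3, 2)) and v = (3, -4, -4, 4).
proj_W(v) = (67/35, -113/35, -3/5, -44/35)

Set up U = [u_1 | ... | u_2] ∈ R^(4×2). The projector onto W = col(U) is P = U (U^T U)^(-1) U^T.
Compute U^T U =
  [11, 5]
  [5, 15],
and U^T v = (11, -3).
Solve U^T U · c = U^T v for the coefficients: c = (9/7, -22/35). The projection is proj_W(v) = U c.
Check: (v - proj_W(v)) · u_1 = 0  (should be 0).
Check: (v - proj_W(v)) · u_2 = 0  (should be 0).
Result: proj_W(v) = (67/35, -113/35, -3/5, -44/35).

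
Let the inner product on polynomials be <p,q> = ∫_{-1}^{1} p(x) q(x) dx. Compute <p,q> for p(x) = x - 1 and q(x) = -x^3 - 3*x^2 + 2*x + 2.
<p,q> = -16/15

Expand the product: p(x)·q(x) = -x^4 - 2*x^3 + 5*x^2 - 2.
∫_{-1}^{1} of each monomial x^k gives [2/(k+1) if k even, 0 if k odd]. Integrating term-by-term (or equivalently evaluating the antiderivative F(x) = -x^5/5 - x^4/2 + 5*x^3/3 - 2*x at the endpoints):
  F(1) − F(−1) = -31/30 − (1/30) = -16/15.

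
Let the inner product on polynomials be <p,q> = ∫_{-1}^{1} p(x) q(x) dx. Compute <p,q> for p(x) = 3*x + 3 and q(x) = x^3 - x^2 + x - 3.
<p,q> = -84/5

Expand the product: p(x)·q(x) = 3*x^4 - 6*x - 9.
∫_{-1}^{1} of each monomial x^k gives [2/(k+1) if k even, 0 if k odd]. Integrating term-by-term (or equivalently evaluating the antiderivative F(x) = 3*x^5/5 - 3*x^2 - 9*x at the endpoints):
  F(1) − F(−1) = -57/5 − (27/5) = -84/5.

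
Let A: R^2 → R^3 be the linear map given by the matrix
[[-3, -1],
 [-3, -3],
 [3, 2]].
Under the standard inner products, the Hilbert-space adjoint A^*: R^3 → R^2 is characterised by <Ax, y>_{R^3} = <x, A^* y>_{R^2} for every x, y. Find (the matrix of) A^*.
A^* = A^T =
[[-3, -3, 3],
 [-1, -3, 2]]

For real matrices with standard dot products, the defining identity <Ax, y> = <x, A^* y> gives (Ax)^T y = x^T (A^*) y, i.e. x^T A^T y = x^T (A^*) y. Since this holds for all x, y, we must have A^* = A^T. Therefore
A^* =
[[-3, -3, 3],
 [-1, -3, 2]].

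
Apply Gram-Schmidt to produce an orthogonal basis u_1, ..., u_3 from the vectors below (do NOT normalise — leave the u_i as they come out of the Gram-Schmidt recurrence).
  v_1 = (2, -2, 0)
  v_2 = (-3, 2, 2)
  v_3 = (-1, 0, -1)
Orthogonal basis:
  u_1 = (2, -2, 0)
  u_2 = (-1/2, -1/2, 2)
  u_3 = (-2/3, -2/3, -1/3)

Apply the Gram-Schmidt recurrence
  u_1 = v_1
  u_i = v_i − Σ_{j<i} ((v_i · u_j) / (u_j · u_j)) · u_j.

Step by step this gives:
  u_1 = (2, -2, 0)
  u_2 = (-1/2, -1/2, 2)
  u_3 = (-2/3, -2/3, -1/3)

Orthogonality check:
  u_2 · u_1 = 0 (should be 0)
  u_3 · u_1 = 0 (should be 0)
  u_3 · u_2 = 0 (should be 0)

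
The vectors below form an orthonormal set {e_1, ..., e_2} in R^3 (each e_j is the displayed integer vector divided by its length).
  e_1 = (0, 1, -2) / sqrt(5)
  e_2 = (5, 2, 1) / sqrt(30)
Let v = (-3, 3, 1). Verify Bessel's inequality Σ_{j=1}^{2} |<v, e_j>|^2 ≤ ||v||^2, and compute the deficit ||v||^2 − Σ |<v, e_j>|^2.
Σ |<v, e_j>|^2 = 7/3; ||v||^2 = 19; deficit = 50/3

Write each e_j = u_j / sqrt(<u_j, u_j>) where u_j is the displayed integer vector. Then <v, e_j> = <v, u_j> / sqrt(<u_j, u_j>), so |<v, e_j>|^2 = <v, u_j>^2 / <u_j, u_j>.
Coefficients: <v, e_1> = 1/sqrt(5), <v, e_2> = -8/sqrt(30).
Square and sum: Σ |<v, e_j>|^2 = 7/3.
Compute ||v||^2 = v·v = 19.
Deficit = 19 − 7/3 = 50/3 ≥ 0, confirming Bessel's inequality. (The deficit equals ||v − Σ <v,e_j> e_j||^2, the squared distance from v to span{e_j}.)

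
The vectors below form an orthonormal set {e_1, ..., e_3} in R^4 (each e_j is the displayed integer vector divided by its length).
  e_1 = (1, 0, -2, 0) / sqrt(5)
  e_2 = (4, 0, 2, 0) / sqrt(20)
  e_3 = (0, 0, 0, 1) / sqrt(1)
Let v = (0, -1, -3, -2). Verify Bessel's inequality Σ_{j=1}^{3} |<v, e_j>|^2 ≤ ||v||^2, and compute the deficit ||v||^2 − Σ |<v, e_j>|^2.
Σ |<v, e_j>|^2 = 13; ||v||^2 = 14; deficit = 1

Write each e_j = u_j / sqrt(<u_j, u_j>) where u_j is the displayed integer vector. Then <v, e_j> = <v, u_j> / sqrt(<u_j, u_j>), so |<v, e_j>|^2 = <v, u_j>^2 / <u_j, u_j>.
Coefficients: <v, e_1> = 6/sqrt(5), <v, e_2> = -6/sqrt(20), <v, e_3> = -2/sqrt(1).
Square and sum: Σ |<v, e_j>|^2 = 13.
Compute ||v||^2 = v·v = 14.
Deficit = 14 − 13 = 1 ≥ 0, confirming Bessel's inequality. (The deficit equals ||v − Σ <v,e_j> e_j||^2, the squared distance from v to span{e_j}.)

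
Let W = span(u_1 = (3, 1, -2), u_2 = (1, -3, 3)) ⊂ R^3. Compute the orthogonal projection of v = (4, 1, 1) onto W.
proj_W(v) = (821/230, -133/230, -10/23)

Set up U = [u_1 | ... | u_2] ∈ R^(3×2). The projector onto W = col(U) is P = U (U^T U)^(-1) U^T.
Compute U^T U =
  [14, -6]
  [-6, 19],
and U^T v = (11, 4).
Solve U^T U · c = U^T v for the coefficients: c = (233/230, 61/115). The projection is proj_W(v) = U c.
Check: (v - proj_W(v)) · u_1 = 0  (should be 0).
Check: (v - proj_W(v)) · u_2 = 0  (should be 0).
Result: proj_W(v) = (821/230, -133/230, -10/23).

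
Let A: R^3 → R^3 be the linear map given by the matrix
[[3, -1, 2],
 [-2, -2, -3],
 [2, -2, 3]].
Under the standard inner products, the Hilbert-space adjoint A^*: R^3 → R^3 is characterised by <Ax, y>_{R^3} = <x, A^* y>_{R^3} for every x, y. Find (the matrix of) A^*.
A^* = A^T =
[[3, -2, 2],
 [-1, -2, -2],
 [2, -3, 3]]

For real matrices with standard dot products, the defining identity <Ax, y> = <x, A^* y> gives (Ax)^T y = x^T (A^*) y, i.e. x^T A^T y = x^T (A^*) y. Since this holds for all x, y, we must have A^* = A^T. Therefore
A^* =
[[3, -2, 2],
 [-1, -2, -2],
 [2, -3, 3]].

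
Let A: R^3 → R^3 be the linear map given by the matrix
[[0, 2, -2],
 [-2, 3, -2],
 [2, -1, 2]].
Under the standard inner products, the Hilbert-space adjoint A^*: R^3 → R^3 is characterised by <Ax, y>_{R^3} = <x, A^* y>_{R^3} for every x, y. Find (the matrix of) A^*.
A^* = A^T =
[[0, -2, 2],
 [2, 3, -1],
 [-2, -2, 2]]

For real matrices with standard dot products, the defining identity <Ax, y> = <x, A^* y> gives (Ax)^T y = x^T (A^*) y, i.e. x^T A^T y = x^T (A^*) y. Since this holds for all x, y, we must have A^* = A^T. Therefore
A^* =
[[0, -2, 2],
 [2, 3, -1],
 [-2, -2, 2]].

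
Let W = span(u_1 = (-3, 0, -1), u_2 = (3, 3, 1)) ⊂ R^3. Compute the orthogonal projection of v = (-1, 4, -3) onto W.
proj_W(v) = (-9/5, 4, -3/5)

Set up U = [u_1 | ... | u_2] ∈ R^(3×2). The projector onto W = col(U) is P = U (U^T U)^(-1) U^T.
Compute U^T U =
  [10, -10]
  [-10, 19],
and U^T v = (6, 6).
Solve U^T U · c = U^T v for the coefficients: c = (29/15, 4/3). The projection is proj_W(v) = U c.
Check: (v - proj_W(v)) · u_1 = 0  (should be 0).
Check: (v - proj_W(v)) · u_2 = 0  (should be 0).
Result: proj_W(v) = (-9/5, 4, -3/5).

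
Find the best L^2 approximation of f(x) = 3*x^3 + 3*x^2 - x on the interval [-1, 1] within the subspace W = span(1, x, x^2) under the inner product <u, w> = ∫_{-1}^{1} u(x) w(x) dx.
g(x) = 3*x^2 + 4*x/5

The best approximation g ∈ W is the orthogonal projection of f onto W. Writing g = a_0 + a_1 x + a_2 x^2, the coefficients solve the normal equations G · a = b where
  G_{ij} = <φ_i, φ_j> and b_i = <f, φ_i>, with φ_0 = 1, φ_1 = x, φ_2 = x^2.
G =
  [2, 0, 2/3]
  [0, 2/3, 0]
  [2/3, 0, 2/5],
b = (2, 8/15, 6/5).
Solving gives a_0 = 0, a_1 = 4/5, a_2 = 3, so
  g(x) = 3*x^2 + 4*x/5.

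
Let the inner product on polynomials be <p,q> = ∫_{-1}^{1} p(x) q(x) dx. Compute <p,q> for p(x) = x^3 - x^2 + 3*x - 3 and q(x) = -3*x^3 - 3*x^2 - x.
<p,q> = 12/35

Expand the product: p(x)·q(x) = -3*x^6 - 7*x^4 + x^3 + 6*x^2 + 3*x.
∫_{-1}^{1} of each monomial x^k gives [2/(k+1) if k even, 0 if k odd]. Integrating term-by-term (or equivalently evaluating the antiderivative F(x) = -3*x^7/7 - 7*x^5/5 + x^4/4 + 2*x^3 + 3*x^2/2 at the endpoints):
  F(1) − F(−1) = 269/140 − (221/140) = 12/35.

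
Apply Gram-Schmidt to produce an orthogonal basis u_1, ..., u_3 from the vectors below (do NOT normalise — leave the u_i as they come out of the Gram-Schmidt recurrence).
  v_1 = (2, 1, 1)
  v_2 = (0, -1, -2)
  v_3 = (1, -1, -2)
Orthogonal basis:
  u_1 = (2, 1, 1)
  u_2 = (1, -1/2, -3/2)
  u_3 = (1/21, -4/21, 2/21)

Apply the Gram-Schmidt recurrence
  u_1 = v_1
  u_i = v_i − Σ_{j<i} ((v_i · u_j) / (u_j · u_j)) · u_j.

Step by step this gives:
  u_1 = (2, 1, 1)
  u_2 = (1, -1/2, -3/2)
  u_3 = (1/21, -4/21, 2/21)

Orthogonality check:
  u_2 · u_1 = 0 (should be 0)
  u_3 · u_1 = 0 (should be 0)
  u_3 · u_2 = 0 (should be 0)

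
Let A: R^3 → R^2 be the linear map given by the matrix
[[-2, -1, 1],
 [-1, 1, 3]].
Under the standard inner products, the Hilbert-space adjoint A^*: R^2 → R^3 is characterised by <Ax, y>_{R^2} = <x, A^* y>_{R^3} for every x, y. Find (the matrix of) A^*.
A^* = A^T =
[[-2, -1],
 [-1, 1],
 [1, 3]]

For real matrices with standard dot products, the defining identity <Ax, y> = <x, A^* y> gives (Ax)^T y = x^T (A^*) y, i.e. x^T A^T y = x^T (A^*) y. Since this holds for all x, y, we must have A^* = A^T. Therefore
A^* =
[[-2, -1],
 [-1, 1],
 [1, 3]].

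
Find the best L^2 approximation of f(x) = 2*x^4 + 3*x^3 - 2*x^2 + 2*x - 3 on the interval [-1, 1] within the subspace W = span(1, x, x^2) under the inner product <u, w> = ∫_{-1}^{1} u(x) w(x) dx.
g(x) = -2*x^2/7 + 19*x/5 - 111/35

The best approximation g ∈ W is the orthogonal projection of f onto W. Writing g = a_0 + a_1 x + a_2 x^2, the coefficients solve the normal equations G · a = b where
  G_{ij} = <φ_i, φ_j> and b_i = <f, φ_i>, with φ_0 = 1, φ_1 = x, φ_2 = x^2.
G =
  [2, 0, 2/3]
  [0, 2/3, 0]
  [2/3, 0, 2/5],
b = (-98/15, 38/15, -78/35).
Solving gives a_0 = -111/35, a_1 = 19/5, a_2 = -2/7, so
  g(x) = -2*x^2/7 + 19*x/5 - 111/35.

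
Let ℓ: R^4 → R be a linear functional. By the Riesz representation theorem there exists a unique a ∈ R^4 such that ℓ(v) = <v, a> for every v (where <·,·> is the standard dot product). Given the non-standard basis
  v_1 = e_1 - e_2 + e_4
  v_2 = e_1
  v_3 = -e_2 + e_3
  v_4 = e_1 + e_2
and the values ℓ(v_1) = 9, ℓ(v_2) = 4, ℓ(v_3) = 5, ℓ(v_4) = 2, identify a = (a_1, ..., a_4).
a = (4, -2, 3, 3)

Write a = (a_1, ..., a_4) in the standard basis. For each basis vector v_i, ℓ(v_i) = <v_i, a> is a linear equation in the a_j's. Collect the n equations into a matrix system V a = ℓ, where row i of V is v_i (expressed in the standard basis). Since V is invertible (lower-triangular with 1s on the diagonal, up to permutation), solve by back-substitution:
  V =
[[1, -1, 0, 1],
 [1, 0, 0, 0],
 [0, -1, 1, 0],
 [1, 1, 0, 0]]
  V a = (9, 4, 5, 2)
Solving gives a = (4, -2, 3, 3).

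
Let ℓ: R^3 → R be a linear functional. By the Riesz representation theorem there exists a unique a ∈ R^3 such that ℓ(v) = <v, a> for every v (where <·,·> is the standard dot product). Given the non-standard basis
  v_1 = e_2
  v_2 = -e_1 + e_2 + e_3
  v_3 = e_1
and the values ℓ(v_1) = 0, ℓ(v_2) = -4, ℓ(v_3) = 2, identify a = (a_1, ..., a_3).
a = (2, 0, -2)

Write a = (a_1, ..., a_3) in the standard basis. For each basis vector v_i, ℓ(v_i) = <v_i, a> is a linear equation in the a_j's. Collect the n equations into a matrix system V a = ℓ, where row i of V is v_i (expressed in the standard basis). Since V is invertible (lower-triangular with 1s on the diagonal, up to permutation), solve by back-substitution:
  V =
[[0, 1, 0],
 [-1, 1, 1],
 [1, 0, 0]]
  V a = (0, -4, 2)
Solving gives a = (2, 0, -2).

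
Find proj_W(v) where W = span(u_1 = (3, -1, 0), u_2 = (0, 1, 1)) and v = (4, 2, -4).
proj_W(v) = (54/19, -28/19, -10/19)

Set up U = [u_1 | ... | u_2] ∈ R^(3×2). The projector onto W = col(U) is P = U (U^T U)^(-1) U^T.
Compute U^T U =
  [10, -1]
  [-1, 2],
and U^T v = (10, -2).
Solve U^T U · c = U^T v for the coefficients: c = (18/19, -10/19). The projection is proj_W(v) = U c.
Check: (v - proj_W(v)) · u_1 = 0  (should be 0).
Check: (v - proj_W(v)) · u_2 = 0  (should be 0).
Result: proj_W(v) = (54/19, -28/19, -10/19).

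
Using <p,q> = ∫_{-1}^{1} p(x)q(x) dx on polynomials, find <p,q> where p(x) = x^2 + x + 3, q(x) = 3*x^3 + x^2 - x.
<p,q> = 44/15

Expand the product: p(x)·q(x) = 3*x^5 + 4*x^4 + 9*x^3 + 2*x^2 - 3*x.
∫_{-1}^{1} of each monomial x^k gives [2/(k+1) if k even, 0 if k odd]. Integrating term-by-term (or equivalently evaluating the antiderivative F(x) = x^6/2 + 4*x^5/5 + 9*x^4/4 + 2*x^3/3 - 3*x^2/2 at the endpoints):
  F(1) − F(−1) = 163/60 − (-13/60) = 44/15.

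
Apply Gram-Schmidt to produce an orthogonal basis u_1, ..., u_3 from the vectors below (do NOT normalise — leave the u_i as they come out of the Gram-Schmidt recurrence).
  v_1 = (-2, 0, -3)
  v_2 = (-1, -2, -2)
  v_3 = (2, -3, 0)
Orthogonal basis:
  u_1 = (-2, 0, -3)
  u_2 = (3/13, -2, -2/13)
  u_3 = (54/53, 9/53, -36/53)

Apply the Gram-Schmidt recurrence
  u_1 = v_1
  u_i = v_i − Σ_{j<i} ((v_i · u_j) / (u_j · u_j)) · u_j.

Step by step this gives:
  u_1 = (-2, 0, -3)
  u_2 = (3/13, -2, -2/13)
  u_3 = (54/53, 9/53, -36/53)

Orthogonality check:
  u_2 · u_1 = 0 (should be 0)
  u_3 · u_1 = 0 (should be 0)
  u_3 · u_2 = 0 (should be 0)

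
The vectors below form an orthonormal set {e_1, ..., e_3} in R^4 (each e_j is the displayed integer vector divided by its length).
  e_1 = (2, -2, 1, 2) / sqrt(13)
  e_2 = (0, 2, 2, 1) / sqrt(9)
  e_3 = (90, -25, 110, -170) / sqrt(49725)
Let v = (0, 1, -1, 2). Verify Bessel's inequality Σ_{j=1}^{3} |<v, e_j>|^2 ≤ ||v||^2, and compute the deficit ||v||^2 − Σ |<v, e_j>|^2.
Σ |<v, e_j>|^2 = 86/17; ||v||^2 = 6; deficit = 16/17

Write each e_j = u_j / sqrt(<u_j, u_j>) where u_j is the displayed integer vector. Then <v, e_j> = <v, u_j> / sqrt(<u_j, u_j>), so |<v, e_j>|^2 = <v, u_j>^2 / <u_j, u_j>.
Coefficients: <v, e_1> = 1/sqrt(13), <v, e_2> = 2/sqrt(9), <v, e_3> = -475/sqrt(49725).
Square and sum: Σ |<v, e_j>|^2 = 86/17.
Compute ||v||^2 = v·v = 6.
Deficit = 6 − 86/17 = 16/17 ≥ 0, confirming Bessel's inequality. (The deficit equals ||v − Σ <v,e_j> e_j||^2, the squared distance from v to span{e_j}.)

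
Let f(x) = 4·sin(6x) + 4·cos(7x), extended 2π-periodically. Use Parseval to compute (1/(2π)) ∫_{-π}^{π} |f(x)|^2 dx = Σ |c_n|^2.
Σ |c_n|^2 = 16

Expand |f|^2 and use orthogonality of {sin(nx), cos(mx)} on [-π, π]:
  ∫_{-π}^{π} sin(nx)^2 dx = π, ∫ cos(mx)^2 dx = π, and cross terms integrate to 0.
So ∫_{-π}^{π} f(x)^2 dx = 4^2 · π + 4^2 · π = (16 + 16)π.
Divide by 2π: (16 + 16)/2 = 16.
By Parseval, this equals Σ |c_n|^2.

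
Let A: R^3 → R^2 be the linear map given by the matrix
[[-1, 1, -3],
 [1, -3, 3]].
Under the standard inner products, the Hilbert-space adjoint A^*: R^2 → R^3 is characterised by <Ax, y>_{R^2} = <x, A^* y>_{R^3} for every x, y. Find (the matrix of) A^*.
A^* = A^T =
[[-1, 1],
 [1, -3],
 [-3, 3]]

For real matrices with standard dot products, the defining identity <Ax, y> = <x, A^* y> gives (Ax)^T y = x^T (A^*) y, i.e. x^T A^T y = x^T (A^*) y. Since this holds for all x, y, we must have A^* = A^T. Therefore
A^* =
[[-1, 1],
 [1, -3],
 [-3, 3]].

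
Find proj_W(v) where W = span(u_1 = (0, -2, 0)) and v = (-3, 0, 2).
proj_W(v) = (0, 0, 0)

Set up U = [u_1 | ... | u_1] ∈ R^(3×1). The projector onto W = col(U) is P = U (U^T U)^(-1) U^T.
Compute U^T U =
  [4],
and U^T v = (0).
Solve U^T U · c = U^T v for the coefficients: c = (0). The projection is proj_W(v) = U c.
Check: (v - proj_W(v)) · u_1 = 0  (should be 0).
Result: proj_W(v) = (0, 0, 0).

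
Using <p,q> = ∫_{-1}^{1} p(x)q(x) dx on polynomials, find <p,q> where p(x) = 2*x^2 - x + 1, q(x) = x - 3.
<p,q> = -32/3

Expand the product: p(x)·q(x) = 2*x^3 - 7*x^2 + 4*x - 3.
∫_{-1}^{1} of each monomial x^k gives [2/(k+1) if k even, 0 if k odd]. Integrating term-by-term (or equivalently evaluating the antiderivative F(x) = x^4/2 - 7*x^3/3 + 2*x^2 - 3*x at the endpoints):
  F(1) − F(−1) = -17/6 − (47/6) = -32/3.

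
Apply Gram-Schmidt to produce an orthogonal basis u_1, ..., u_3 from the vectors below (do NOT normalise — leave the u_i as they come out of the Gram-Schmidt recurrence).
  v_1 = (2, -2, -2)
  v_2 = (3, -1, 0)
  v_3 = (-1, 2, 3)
Orthogonal basis:
  u_1 = (2, -2, -2)
  u_2 = (5/3, 1/3, 4/3)
  u_3 = (-1/14, -3/14, 1/7)

Apply the Gram-Schmidt recurrence
  u_1 = v_1
  u_i = v_i − Σ_{j<i} ((v_i · u_j) / (u_j · u_j)) · u_j.

Step by step this gives:
  u_1 = (2, -2, -2)
  u_2 = (5/3, 1/3, 4/3)
  u_3 = (-1/14, -3/14, 1/7)

Orthogonality check:
  u_2 · u_1 = 0 (should be 0)
  u_3 · u_1 = 0 (should be 0)
  u_3 · u_2 = 0 (should be 0)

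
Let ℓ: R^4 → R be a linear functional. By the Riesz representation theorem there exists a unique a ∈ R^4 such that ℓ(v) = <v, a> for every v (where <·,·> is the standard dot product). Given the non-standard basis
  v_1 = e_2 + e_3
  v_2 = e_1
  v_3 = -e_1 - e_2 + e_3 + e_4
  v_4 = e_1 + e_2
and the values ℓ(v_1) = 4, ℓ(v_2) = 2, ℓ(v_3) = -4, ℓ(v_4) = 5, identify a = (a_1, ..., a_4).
a = (2, 3, 1, 0)

Write a = (a_1, ..., a_4) in the standard basis. For each basis vector v_i, ℓ(v_i) = <v_i, a> is a linear equation in the a_j's. Collect the n equations into a matrix system V a = ℓ, where row i of V is v_i (expressed in the standard basis). Since V is invertible (lower-triangular with 1s on the diagonal, up to permutation), solve by back-substitution:
  V =
[[0, 1, 1, 0],
 [1, 0, 0, 0],
 [-1, -1, 1, 1],
 [1, 1, 0, 0]]
  V a = (4, 2, -4, 5)
Solving gives a = (2, 3, 1, 0).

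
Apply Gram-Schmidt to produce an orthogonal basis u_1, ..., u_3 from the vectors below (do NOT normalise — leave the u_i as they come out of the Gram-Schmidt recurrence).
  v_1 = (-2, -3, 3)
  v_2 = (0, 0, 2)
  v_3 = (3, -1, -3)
Orthogonal basis:
  u_1 = (-2, -3, 3)
  u_2 = (6/11, 9/11, 13/11)
  u_3 = (33/13, -22/13, 0)

Apply the Gram-Schmidt recurrence
  u_1 = v_1
  u_i = v_i − Σ_{j<i} ((v_i · u_j) / (u_j · u_j)) · u_j.

Step by step this gives:
  u_1 = (-2, -3, 3)
  u_2 = (6/11, 9/11, 13/11)
  u_3 = (33/13, -22/13, 0)

Orthogonality check:
  u_2 · u_1 = 0 (should be 0)
  u_3 · u_1 = 0 (should be 0)
  u_3 · u_2 = 0 (should be 0)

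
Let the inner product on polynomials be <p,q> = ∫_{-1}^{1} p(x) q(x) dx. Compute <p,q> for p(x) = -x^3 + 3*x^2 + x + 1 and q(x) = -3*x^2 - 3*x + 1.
<p,q> = -12/5

Expand the product: p(x)·q(x) = 3*x^5 - 6*x^4 - 13*x^3 - 3*x^2 - 2*x + 1.
∫_{-1}^{1} of each monomial x^k gives [2/(k+1) if k even, 0 if k odd]. Integrating term-by-term (or equivalently evaluating the antiderivative F(x) = x^6/2 - 6*x^5/5 - 13*x^4/4 - x^3 - x^2 + x at the endpoints):
  F(1) − F(−1) = -99/20 − (-51/20) = -12/5.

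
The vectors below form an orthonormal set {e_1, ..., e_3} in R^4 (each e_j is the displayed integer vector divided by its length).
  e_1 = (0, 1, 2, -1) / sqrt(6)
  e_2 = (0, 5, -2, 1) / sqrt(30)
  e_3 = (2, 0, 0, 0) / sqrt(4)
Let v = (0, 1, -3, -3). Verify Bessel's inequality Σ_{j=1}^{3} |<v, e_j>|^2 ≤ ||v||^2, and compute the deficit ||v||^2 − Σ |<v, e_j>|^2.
Σ |<v, e_j>|^2 = 14/5; ||v||^2 = 19; deficit = 81/5

Write each e_j = u_j / sqrt(<u_j, u_j>) where u_j is the displayed integer vector. Then <v, e_j> = <v, u_j> / sqrt(<u_j, u_j>), so |<v, e_j>|^2 = <v, u_j>^2 / <u_j, u_j>.
Coefficients: <v, e_1> = -2/sqrt(6), <v, e_2> = 8/sqrt(30), <v, e_3> = 0/sqrt(4).
Square and sum: Σ |<v, e_j>|^2 = 14/5.
Compute ||v||^2 = v·v = 19.
Deficit = 19 − 14/5 = 81/5 ≥ 0, confirming Bessel's inequality. (The deficit equals ||v − Σ <v,e_j> e_j||^2, the squared distance from v to span{e_j}.)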